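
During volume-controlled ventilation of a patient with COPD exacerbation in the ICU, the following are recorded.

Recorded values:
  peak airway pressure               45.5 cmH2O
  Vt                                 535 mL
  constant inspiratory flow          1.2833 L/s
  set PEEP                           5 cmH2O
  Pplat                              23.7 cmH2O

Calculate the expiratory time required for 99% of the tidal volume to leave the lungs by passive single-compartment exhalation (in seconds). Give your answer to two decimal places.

2.24

R = (PIP − Pplat)/V̇ = (45.5 − 23.7) / 1.2833 = 21.8/1.2833 = 16.987 cmH2O·s/L.
C = Vt/(Pplat − PEEP) = 535.0 / (23.7 − 5) = 535.0/18.7 = 28.61 mL/cmH2O.
τ = R × C = 16.987 × 0.02861 L/cmH2O = 0.486 s.
t = −τ·ln(1 − 0.99) = −0.486·ln(0.01) = 2.238 s.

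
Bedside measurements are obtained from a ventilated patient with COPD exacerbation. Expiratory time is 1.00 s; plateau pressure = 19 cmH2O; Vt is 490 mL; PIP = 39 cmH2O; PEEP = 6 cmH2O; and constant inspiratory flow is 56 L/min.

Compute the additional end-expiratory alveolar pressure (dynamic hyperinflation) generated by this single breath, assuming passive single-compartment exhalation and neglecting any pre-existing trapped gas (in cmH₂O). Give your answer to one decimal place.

3.8

Flow: 56 L/min ÷ 60 = 0.9333 L/s.
R = (PIP − Pplat)/V̇ = (39 − 19) / 0.9333 = 20.0/0.9333 = 21.429 cmH2O·s/L.
C = Vt/(Pplat − PEEP) = 490.0 / (19 − 6) = 490.0/13.0 = 37.692 mL/cmH2O.
τ = R × C = 21.429 × 0.03769 L/cmH2O = 0.8077 s.
Fraction remaining = e^(−Te/τ) = e^(−1.00/0.8077) = 0.2899; trapped volume = 490.0 × 0.2899 = 142.05 mL.
Additional alveolar pressure from trapping ≈ V_trapped / C = 142.05 / 37.692 = 3.769 cmH2O.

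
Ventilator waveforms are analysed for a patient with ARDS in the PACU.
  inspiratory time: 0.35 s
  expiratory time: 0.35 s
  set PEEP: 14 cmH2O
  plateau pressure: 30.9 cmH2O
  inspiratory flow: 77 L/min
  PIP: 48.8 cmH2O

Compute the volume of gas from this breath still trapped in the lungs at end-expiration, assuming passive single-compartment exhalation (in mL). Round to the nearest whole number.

Flow: 77 L/min ÷ 60 = 1.2833 L/s.
Vt = flow × Ti = 1.2833 L/s × 0.35 s × 1000 mL/L = 449.16 mL.
R = (PIP − Pplat)/V̇ = (48.8 − 30.9) / 1.2833 = 17.9/1.2833 = 13.948 cmH2O·s/L.
C = Vt/(Pplat − PEEP) = 449.16 / (30.9 − 14) = 449.16/16.9 = 26.578 mL/cmH2O.
τ = R × C = 13.948 × 0.02658 L/cmH2O = 0.3707 s.
Fraction remaining = e^(−Te/τ) = e^(−0.35/0.3707) = 0.389.
Trapped volume = 449.16 × 0.389 = 174.72 mL.

175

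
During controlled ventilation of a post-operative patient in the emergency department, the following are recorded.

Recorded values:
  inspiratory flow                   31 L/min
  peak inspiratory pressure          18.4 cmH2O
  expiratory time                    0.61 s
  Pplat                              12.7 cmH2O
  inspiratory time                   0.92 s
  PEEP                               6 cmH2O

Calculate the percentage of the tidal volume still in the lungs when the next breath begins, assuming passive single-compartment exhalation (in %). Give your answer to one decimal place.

Flow: 31 L/min ÷ 60 = 0.5167 L/s.
Vt = flow × Ti = 0.5167 L/s × 0.92 s × 1000 mL/L = 475.36 mL.
R = (PIP − Pplat)/V̇ = (18.4 − 12.7) / 0.5167 = 5.7/0.5167 = 11.032 cmH2O·s/L.
C = Vt/(Pplat − PEEP) = 475.36 / (12.7 − 6) = 475.36/6.7 = 70.949 mL/cmH2O.
τ = R × C = 11.032 × 0.07095 L/cmH2O = 0.7827 s.
Fraction remaining at end-expiration = e^(−Te/τ) = e^(−0.61/0.7827) = 0.4587 → 45.87%.

45.9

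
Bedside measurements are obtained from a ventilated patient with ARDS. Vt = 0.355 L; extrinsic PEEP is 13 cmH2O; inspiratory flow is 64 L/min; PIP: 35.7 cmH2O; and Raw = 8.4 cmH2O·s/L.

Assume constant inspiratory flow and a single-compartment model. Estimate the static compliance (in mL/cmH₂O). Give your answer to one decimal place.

25.8

Flow: 64 L/min ÷ 60 = 1.0667 L/s.
Equation of motion (constant flow): PIP = Vt/C + R·V̇ + PEEP.
Vt/C = PIP − R·V̇ − PEEP = 35.7 − 8.4×1.0667 − 13 = 35.7 − 8.96 − 13 = 13.74 cmH2O.
C = Vt / 13.74 = 355 / 13.74 = 25.837 mL/cmH2O.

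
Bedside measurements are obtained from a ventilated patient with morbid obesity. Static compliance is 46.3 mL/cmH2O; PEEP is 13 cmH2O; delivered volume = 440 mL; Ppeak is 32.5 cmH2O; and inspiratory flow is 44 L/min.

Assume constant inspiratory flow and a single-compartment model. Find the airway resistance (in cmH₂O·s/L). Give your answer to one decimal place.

Flow: 44 L/min ÷ 60 = 0.7333 L/s.
Equation of motion (constant flow): PIP = Vt/C + R·V̇ + PEEP.
R·V̇ = PIP − Vt/C − PEEP = 32.5 − 440/46.3 − 13 = 32.5 − 9.503 − 13 = 9.997 cmH2O.
R = 9.997 / 0.7333 = 13.633 cmH2O·s/L.

13.6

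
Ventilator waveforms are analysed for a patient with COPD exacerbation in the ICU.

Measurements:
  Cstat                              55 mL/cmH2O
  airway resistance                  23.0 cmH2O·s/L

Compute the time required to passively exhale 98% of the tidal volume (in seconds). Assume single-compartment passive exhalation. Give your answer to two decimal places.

4.95

τ = R × C = 23.0 × 55 mL/cmH2O = 23.0 × 0.055 L/cmH2O = 1.265 s.
Exhaled fraction f = 1 − e^(−t/τ) → t = −τ·ln(1 − f) = −1.265·ln(0.02) = 4.949 s.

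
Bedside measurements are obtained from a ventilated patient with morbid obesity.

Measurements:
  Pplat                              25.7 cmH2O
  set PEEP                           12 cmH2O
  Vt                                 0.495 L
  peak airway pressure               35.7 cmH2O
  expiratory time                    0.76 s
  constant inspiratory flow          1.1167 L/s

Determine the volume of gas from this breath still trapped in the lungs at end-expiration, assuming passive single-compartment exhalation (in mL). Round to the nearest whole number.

47

R = (PIP − Pplat)/V̇ = (35.7 − 25.7) / 1.1167 = 10.0/1.1167 = 8.955 cmH2O·s/L.
C = Vt/(Pplat − PEEP) = 495.0 / (25.7 − 12) = 495.0/13.7 = 36.131 mL/cmH2O.
τ = R × C = 8.955 × 0.03613 L/cmH2O = 0.3235 s.
Fraction remaining = e^(−Te/τ) = e^(−0.76/0.3235) = 0.09544.
Trapped volume = 495.0 × 0.09544 = 47.243 mL.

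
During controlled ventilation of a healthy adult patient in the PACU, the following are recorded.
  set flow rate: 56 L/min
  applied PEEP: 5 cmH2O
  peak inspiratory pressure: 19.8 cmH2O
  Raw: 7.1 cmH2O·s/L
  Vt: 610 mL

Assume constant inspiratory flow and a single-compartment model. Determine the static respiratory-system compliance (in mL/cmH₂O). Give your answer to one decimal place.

74.6

Flow: 56 L/min ÷ 60 = 0.9333 L/s.
Equation of motion (constant flow): PIP = Vt/C + R·V̇ + PEEP.
Vt/C = PIP − R·V̇ − PEEP = 19.8 − 7.1×0.9333 − 5 = 19.8 − 6.626 − 5 = 8.174 cmH2O.
C = Vt / 8.174 = 610 / 8.174 = 74.627 mL/cmH2O.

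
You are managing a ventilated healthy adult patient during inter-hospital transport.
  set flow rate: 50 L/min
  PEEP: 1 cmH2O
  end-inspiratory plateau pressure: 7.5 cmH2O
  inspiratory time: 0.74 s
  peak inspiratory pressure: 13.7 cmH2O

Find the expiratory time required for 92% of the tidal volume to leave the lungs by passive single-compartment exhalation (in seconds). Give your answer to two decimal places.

1.78

Flow: 50 L/min ÷ 60 = 0.8333 L/s.
Vt = flow × Ti = 0.8333 L/s × 0.74 s × 1000 mL/L = 616.64 mL.
R = (PIP − Pplat)/V̇ = (13.7 − 7.5) / 0.8333 = 6.2/0.8333 = 7.44 cmH2O·s/L.
C = Vt/(Pplat − PEEP) = 616.64 / (7.5 − 1) = 616.64/6.5 = 94.868 mL/cmH2O.
τ = R × C = 7.44 × 0.09487 L/cmH2O = 0.7058 s.
t = −τ·ln(1 − 0.92) = −0.7058·ln(0.08) = 1.783 s.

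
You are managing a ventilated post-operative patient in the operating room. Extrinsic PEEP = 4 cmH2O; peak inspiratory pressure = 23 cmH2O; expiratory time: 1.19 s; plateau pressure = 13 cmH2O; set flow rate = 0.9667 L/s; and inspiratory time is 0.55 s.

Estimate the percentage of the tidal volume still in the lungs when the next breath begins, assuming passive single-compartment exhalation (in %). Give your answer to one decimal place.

Vt = flow × Ti = 0.9667 L/s × 0.55 s × 1000 mL/L = 531.69 mL.
R = (PIP − Pplat)/V̇ = (23 − 13) / 0.9667 = 10.0/0.9667 = 10.344 cmH2O·s/L.
C = Vt/(Pplat − PEEP) = 531.69 / (13 − 4) = 531.69/9.0 = 59.077 mL/cmH2O.
τ = R × C = 10.344 × 0.05908 L/cmH2O = 0.6111 s.
Fraction remaining at end-expiration = e^(−Te/τ) = e^(−1.19/0.6111) = 0.1427 → 14.27%.

14.3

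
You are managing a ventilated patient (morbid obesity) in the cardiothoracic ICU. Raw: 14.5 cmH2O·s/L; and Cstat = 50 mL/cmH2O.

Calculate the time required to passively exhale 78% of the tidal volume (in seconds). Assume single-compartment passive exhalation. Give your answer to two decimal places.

τ = R × C = 14.5 × 50 mL/cmH2O = 14.5 × 0.050 L/cmH2O = 0.725 s.
Exhaled fraction f = 1 − e^(−t/τ) → t = −τ·ln(1 − f) = −0.725·ln(0.22) = 1.098 s.

1.10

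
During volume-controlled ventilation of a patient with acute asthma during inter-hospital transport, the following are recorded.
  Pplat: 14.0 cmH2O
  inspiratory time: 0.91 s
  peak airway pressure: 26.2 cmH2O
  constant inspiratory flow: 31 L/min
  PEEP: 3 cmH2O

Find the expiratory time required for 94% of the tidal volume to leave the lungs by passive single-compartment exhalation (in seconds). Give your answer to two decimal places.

2.84

Flow: 31 L/min ÷ 60 = 0.5167 L/s.
Vt = flow × Ti = 0.5167 L/s × 0.91 s × 1000 mL/L = 470.2 mL.
R = (PIP − Pplat)/V̇ = (26.2 − 14.0) / 0.5167 = 12.2/0.5167 = 23.611 cmH2O·s/L.
C = Vt/(Pplat − PEEP) = 470.2 / (14.0 − 3) = 470.2/11.0 = 42.745 mL/cmH2O.
τ = R × C = 23.611 × 0.04275 L/cmH2O = 1.009 s.
t = −τ·ln(1 − 0.94) = −1.009·ln(0.06) = 2.839 s.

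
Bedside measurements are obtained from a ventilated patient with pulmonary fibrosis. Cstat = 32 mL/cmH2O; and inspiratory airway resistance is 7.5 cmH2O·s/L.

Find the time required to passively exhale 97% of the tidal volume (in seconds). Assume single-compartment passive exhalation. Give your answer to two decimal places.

τ = R × C = 7.5 × 32 mL/cmH2O = 7.5 × 0.032 L/cmH2O = 0.24 s.
Exhaled fraction f = 1 − e^(−t/τ) → t = −τ·ln(1 − f) = −0.24·ln(0.03) = 0.8416 s.

0.84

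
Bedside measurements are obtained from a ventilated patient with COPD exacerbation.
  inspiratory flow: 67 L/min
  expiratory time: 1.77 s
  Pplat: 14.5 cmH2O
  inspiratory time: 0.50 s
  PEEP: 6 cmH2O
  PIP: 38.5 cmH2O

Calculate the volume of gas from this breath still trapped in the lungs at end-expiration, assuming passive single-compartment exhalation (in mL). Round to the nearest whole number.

Flow: 67 L/min ÷ 60 = 1.1167 L/s.
Vt = flow × Ti = 1.1167 L/s × 0.50 s × 1000 mL/L = 558.35 mL.
R = (PIP − Pplat)/V̇ = (38.5 − 14.5) / 1.1167 = 24.0/1.1167 = 21.492 cmH2O·s/L.
C = Vt/(Pplat − PEEP) = 558.35 / (14.5 − 6) = 558.35/8.5 = 65.688 mL/cmH2O.
τ = R × C = 21.492 × 0.06569 L/cmH2O = 1.412 s.
Fraction remaining = e^(−Te/τ) = e^(−1.77/1.412) = 0.2855.
Trapped volume = 558.35 × 0.2855 = 159.41 mL.

159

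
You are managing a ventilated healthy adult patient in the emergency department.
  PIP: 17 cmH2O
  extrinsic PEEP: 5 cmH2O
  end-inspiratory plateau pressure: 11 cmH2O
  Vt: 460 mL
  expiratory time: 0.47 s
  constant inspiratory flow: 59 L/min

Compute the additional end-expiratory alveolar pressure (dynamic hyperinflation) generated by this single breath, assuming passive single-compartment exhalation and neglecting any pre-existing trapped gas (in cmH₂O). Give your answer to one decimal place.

Flow: 59 L/min ÷ 60 = 0.9833 L/s.
R = (PIP − Pplat)/V̇ = (17 − 11) / 0.9833 = 6.0/0.9833 = 6.102 cmH2O·s/L.
C = Vt/(Pplat − PEEP) = 460.0 / (11 − 5) = 460.0/6.0 = 76.667 mL/cmH2O.
τ = R × C = 6.102 × 0.07667 L/cmH2O = 0.4678 s.
Fraction remaining = e^(−Te/τ) = e^(−0.47/0.4678) = 0.3662; trapped volume = 460.0 × 0.3662 = 168.45 mL.
Additional alveolar pressure from trapping ≈ V_trapped / C = 168.45 / 76.667 = 2.197 cmH2O.

2.2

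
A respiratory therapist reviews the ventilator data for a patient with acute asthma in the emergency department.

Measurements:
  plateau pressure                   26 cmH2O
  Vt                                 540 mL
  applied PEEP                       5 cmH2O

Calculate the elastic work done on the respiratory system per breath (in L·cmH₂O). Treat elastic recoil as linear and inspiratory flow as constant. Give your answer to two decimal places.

5.67

Elastic work ≈ ½ × (Pplat − PEEP) × Vt = 0.5 × (26 − 5) × 0.540 L = 0.5 × 21.0 × 0.540 = 5.67 L·cmH2O.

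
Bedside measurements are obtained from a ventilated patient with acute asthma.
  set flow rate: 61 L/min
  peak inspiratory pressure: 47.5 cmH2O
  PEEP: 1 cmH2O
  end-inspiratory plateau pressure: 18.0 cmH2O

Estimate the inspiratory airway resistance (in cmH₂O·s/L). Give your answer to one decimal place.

29.0

Flow: 61 L/min ÷ 60 = 1.0167 L/s.
Raw = (PIP − Pplat) / flow = (47.5 − 18.0) / 1.0167 = 29.5 / 1.0167 = 29.015 cmH2O·s/L.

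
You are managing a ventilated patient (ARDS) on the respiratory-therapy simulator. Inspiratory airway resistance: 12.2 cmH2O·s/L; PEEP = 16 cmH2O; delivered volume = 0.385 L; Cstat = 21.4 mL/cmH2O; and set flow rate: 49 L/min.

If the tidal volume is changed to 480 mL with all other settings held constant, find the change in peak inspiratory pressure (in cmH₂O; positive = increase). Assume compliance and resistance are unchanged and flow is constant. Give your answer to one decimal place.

PIP = Vt/C + R·V̇ + PEEP (constant-flow equation of motion).
Only the elastic term changes: ΔPIP = ΔVt / C = (480 − 385) / 21.4 = 4.439 cmH2O.

4.4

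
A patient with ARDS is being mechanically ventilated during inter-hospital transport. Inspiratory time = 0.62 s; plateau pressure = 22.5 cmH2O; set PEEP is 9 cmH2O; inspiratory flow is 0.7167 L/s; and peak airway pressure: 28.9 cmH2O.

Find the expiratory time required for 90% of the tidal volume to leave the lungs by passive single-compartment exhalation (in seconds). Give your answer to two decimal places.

Vt = flow × Ti = 0.7167 L/s × 0.62 s × 1000 mL/L = 444.35 mL.
R = (PIP − Pplat)/V̇ = (28.9 − 22.5) / 0.7167 = 6.4/0.7167 = 8.93 cmH2O·s/L.
C = Vt/(Pplat − PEEP) = 444.35 / (22.5 − 9) = 444.35/13.5 = 32.915 mL/cmH2O.
τ = R × C = 8.93 × 0.03292 L/cmH2O = 0.294 s.
t = −τ·ln(1 − 0.90) = −0.294·ln(0.1) = 0.677 s.

0.68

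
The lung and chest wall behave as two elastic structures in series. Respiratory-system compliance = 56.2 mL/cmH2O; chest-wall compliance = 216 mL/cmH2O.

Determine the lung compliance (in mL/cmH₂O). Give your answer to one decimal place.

76.0

1/CL = 1/Crs − 1/Ccw.
1/CL = 1/56.2 − 1/216 = 0.01316.
CL = 75.988 mL/cmH2O.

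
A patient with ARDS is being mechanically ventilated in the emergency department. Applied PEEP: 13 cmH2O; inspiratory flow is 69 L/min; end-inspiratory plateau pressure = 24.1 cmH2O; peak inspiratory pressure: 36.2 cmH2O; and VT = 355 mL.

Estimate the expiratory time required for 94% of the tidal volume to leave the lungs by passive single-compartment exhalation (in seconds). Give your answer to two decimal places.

Flow: 69 L/min ÷ 60 = 1.15 L/s.
R = (PIP − Pplat)/V̇ = (36.2 − 24.1) / 1.15 = 12.1/1.15 = 10.522 cmH2O·s/L.
C = Vt/(Pplat − PEEP) = 355.0 / (24.1 − 13) = 355.0/11.1 = 31.982 mL/cmH2O.
τ = R × C = 10.522 × 0.03198 L/cmH2O = 0.3365 s.
t = −τ·ln(1 − 0.94) = −0.3365·ln(0.06) = 0.9467 s.

0.95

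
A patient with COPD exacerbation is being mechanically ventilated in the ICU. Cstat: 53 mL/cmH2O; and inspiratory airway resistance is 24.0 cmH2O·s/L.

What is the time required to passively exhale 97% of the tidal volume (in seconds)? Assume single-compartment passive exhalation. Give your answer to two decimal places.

τ = R × C = 24.0 × 53 mL/cmH2O = 24.0 × 0.053 L/cmH2O = 1.272 s.
Exhaled fraction f = 1 − e^(−t/τ) → t = −τ·ln(1 − f) = −1.272·ln(0.03) = 4.46 s.

4.46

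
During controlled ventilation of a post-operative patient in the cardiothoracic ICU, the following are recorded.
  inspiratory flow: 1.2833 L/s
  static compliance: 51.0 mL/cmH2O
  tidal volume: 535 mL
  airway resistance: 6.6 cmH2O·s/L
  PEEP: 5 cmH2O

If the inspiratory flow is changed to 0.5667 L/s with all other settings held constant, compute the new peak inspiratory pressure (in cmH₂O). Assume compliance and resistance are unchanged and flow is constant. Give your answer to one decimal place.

PIP = Vt/C + R·V̇ + PEEP (constant-flow equation of motion).
Only the resistive term changes: ΔPIP = R × ΔV̇ = 6.6 × (0.5667 − 1.2833) = 6.6 × -0.7166 = -4.73 cmH2O.
Original PIP = 535/51.0 + 6.6×1.2833 + 5 = 23.96 cmH2O; new PIP = 23.96 + (-4.73) = 19.23 cmH2O.

19.2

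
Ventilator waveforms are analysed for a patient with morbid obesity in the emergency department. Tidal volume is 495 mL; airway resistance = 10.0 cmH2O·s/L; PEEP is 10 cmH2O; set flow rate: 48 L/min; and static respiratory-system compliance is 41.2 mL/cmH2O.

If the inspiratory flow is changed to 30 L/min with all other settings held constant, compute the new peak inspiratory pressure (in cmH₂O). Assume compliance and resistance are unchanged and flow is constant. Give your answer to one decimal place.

Flow: 48 L/min ÷ 60 = 0.8 L/s.
New flow: 30 L/min ÷ 60 = 0.5 L/s.
PIP = Vt/C + R·V̇ + PEEP (constant-flow equation of motion).
Only the resistive term changes: ΔPIP = R × ΔV̇ = 10.0 × (0.5 − 0.8) = 10.0 × -0.3 = -3.0 cmH2O.
Original PIP = 495/41.2 + 10.0×0.8 + 10 = 30.015 cmH2O; new PIP = 30.015 + (-3.0) = 27.015 cmH2O.

27.0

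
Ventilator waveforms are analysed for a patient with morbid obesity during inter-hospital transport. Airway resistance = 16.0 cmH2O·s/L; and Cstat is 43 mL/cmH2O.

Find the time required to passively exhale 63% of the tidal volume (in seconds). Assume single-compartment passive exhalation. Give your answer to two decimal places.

τ = R × C = 16.0 × 43 mL/cmH2O = 16.0 × 0.043 L/cmH2O = 0.688 s.
Exhaled fraction f = 1 − e^(−t/τ) → t = −τ·ln(1 − f) = −0.688·ln(0.37) = 0.684 s.

0.68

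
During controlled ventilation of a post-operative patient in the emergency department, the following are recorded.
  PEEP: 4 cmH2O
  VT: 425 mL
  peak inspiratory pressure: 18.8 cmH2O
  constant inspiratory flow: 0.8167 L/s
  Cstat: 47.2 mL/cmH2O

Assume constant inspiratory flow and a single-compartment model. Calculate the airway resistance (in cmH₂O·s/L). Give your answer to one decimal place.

7.1

Equation of motion (constant flow): PIP = Vt/C + R·V̇ + PEEP.
R·V̇ = PIP − Vt/C − PEEP = 18.8 − 425/47.2 − 4 = 18.8 − 9.004 − 4 = 5.796 cmH2O.
R = 5.796 / 0.8167 = 7.097 cmH2O·s/L.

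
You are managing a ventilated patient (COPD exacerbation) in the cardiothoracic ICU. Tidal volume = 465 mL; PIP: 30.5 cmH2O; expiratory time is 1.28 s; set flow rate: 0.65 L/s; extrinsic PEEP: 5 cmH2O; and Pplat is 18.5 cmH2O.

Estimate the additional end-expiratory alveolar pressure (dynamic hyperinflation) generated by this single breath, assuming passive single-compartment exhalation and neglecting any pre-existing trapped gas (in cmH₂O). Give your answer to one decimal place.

R = (PIP − Pplat)/V̇ = (30.5 − 18.5) / 0.65 = 12.0/0.65 = 18.462 cmH2O·s/L.
C = Vt/(Pplat − PEEP) = 465.0 / (18.5 − 5) = 465.0/13.5 = 34.444 mL/cmH2O.
τ = R × C = 18.462 × 0.03444 L/cmH2O = 0.6358 s.
Fraction remaining = e^(−Te/τ) = e^(−1.28/0.6358) = 0.1336; trapped volume = 465.0 × 0.1336 = 62.124 mL.
Additional alveolar pressure from trapping ≈ V_trapped / C = 62.124 / 34.444 = 1.804 cmH2O.

1.8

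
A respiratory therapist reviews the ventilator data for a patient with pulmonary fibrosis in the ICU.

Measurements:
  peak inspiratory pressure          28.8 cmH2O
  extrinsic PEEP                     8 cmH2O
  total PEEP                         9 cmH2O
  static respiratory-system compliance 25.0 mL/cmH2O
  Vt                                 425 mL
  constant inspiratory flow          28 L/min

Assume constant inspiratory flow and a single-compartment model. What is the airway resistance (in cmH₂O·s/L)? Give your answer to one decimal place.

Flow: 28 L/min ÷ 60 = 0.4667 L/s.
Total PEEP = 9 cmH2O (set 8 + intrinsic 1); this is the baseline alveolar pressure.
Equation of motion (constant flow): PIP = Vt/C + R·V̇ + PEEP.
R·V̇ = PIP − Vt/C − PEEP = 28.8 − 425/25.0 − 9 = 28.8 − 17.0 − 9 = 2.8 cmH2O.
R = 2.8 / 0.4667 = 6.0 cmH2O·s/L.

6.0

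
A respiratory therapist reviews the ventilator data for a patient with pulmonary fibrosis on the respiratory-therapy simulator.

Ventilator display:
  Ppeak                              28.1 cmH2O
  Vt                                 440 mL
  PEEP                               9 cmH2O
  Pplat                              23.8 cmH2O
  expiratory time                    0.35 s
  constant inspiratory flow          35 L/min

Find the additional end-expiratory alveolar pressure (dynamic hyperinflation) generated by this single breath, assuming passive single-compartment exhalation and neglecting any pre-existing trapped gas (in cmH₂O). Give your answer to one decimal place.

Flow: 35 L/min ÷ 60 = 0.5833 L/s.
R = (PIP − Pplat)/V̇ = (28.1 − 23.8) / 0.5833 = 4.3/0.5833 = 7.372 cmH2O·s/L.
C = Vt/(Pplat − PEEP) = 440.0 / (23.8 − 9) = 440.0/14.8 = 29.73 mL/cmH2O.
τ = R × C = 7.372 × 0.02973 L/cmH2O = 0.2192 s.
Fraction remaining = e^(−Te/τ) = e^(−0.35/0.2192) = 0.2026; trapped volume = 440.0 × 0.2026 = 89.144 mL.
Additional alveolar pressure from trapping ≈ V_trapped / C = 89.144 / 29.73 = 2.998 cmH2O.

3.0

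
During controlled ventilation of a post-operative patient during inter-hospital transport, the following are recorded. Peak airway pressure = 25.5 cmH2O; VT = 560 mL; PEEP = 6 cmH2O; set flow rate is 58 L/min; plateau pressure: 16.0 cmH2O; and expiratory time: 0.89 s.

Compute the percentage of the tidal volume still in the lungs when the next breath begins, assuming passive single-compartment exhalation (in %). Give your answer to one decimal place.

Flow: 58 L/min ÷ 60 = 0.9667 L/s.
R = (PIP − Pplat)/V̇ = (25.5 − 16.0) / 0.9667 = 9.5/0.9667 = 9.827 cmH2O·s/L.
C = Vt/(Pplat − PEEP) = 560.0 / (16.0 − 6) = 560.0/10.0 = 56.0 mL/cmH2O.
τ = R × C = 9.827 × 0.056 L/cmH2O = 0.5503 s.
Fraction remaining at end-expiration = e^(−Te/τ) = e^(−0.89/0.5503) = 0.1984 → 19.84%.

19.8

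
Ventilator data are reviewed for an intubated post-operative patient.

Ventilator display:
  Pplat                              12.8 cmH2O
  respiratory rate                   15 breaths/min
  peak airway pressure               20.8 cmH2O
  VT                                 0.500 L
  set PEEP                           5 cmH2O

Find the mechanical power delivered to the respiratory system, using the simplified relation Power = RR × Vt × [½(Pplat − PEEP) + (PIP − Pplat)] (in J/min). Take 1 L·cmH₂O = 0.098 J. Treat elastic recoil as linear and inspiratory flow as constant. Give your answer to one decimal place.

8.7

Per-breath work = Vt × [½(Pplat−PEEP) + (PIP−Pplat)] = 0.500 × [0.5×7.8 + 8.0] = 0.500 × 11.9 = 5.95 L·cmH2O.
Power = 15 × 5.95 = 89.25 L·cmH2O/min.
× 0.098 J/(L·cmH2O) → 8.747 J/min.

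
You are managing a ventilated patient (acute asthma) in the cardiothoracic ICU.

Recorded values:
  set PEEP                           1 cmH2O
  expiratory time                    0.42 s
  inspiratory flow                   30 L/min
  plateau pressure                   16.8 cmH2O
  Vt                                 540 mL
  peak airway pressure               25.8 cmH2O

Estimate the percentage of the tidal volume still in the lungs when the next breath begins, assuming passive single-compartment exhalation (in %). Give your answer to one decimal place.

50.5

Flow: 30 L/min ÷ 60 = 0.5 L/s.
R = (PIP − Pplat)/V̇ = (25.8 − 16.8) / 0.5 = 9.0/0.5 = 18.0 cmH2O·s/L.
C = Vt/(Pplat − PEEP) = 540.0 / (16.8 − 1) = 540.0/15.8 = 34.177 mL/cmH2O.
τ = R × C = 18.0 × 0.03418 L/cmH2O = 0.6152 s.
Fraction remaining at end-expiration = e^(−Te/τ) = e^(−0.42/0.6152) = 0.5052 → 50.52%.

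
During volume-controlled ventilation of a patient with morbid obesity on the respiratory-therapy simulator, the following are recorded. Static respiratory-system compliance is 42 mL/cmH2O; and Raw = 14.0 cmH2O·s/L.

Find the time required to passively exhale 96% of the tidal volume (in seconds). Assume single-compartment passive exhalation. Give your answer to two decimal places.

τ = R × C = 14.0 × 42 mL/cmH2O = 14.0 × 0.042 L/cmH2O = 0.588 s.
Exhaled fraction f = 1 − e^(−t/τ) → t = −τ·ln(1 − f) = −0.588·ln(0.04) = 1.893 s.

1.89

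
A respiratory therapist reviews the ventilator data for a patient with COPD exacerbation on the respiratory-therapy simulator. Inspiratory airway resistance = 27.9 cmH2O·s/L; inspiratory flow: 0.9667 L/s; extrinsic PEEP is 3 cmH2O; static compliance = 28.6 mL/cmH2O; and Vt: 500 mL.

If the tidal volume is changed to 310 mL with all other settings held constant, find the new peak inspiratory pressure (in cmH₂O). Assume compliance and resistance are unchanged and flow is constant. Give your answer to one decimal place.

PIP = Vt/C + R·V̇ + PEEP (constant-flow equation of motion).
Only the elastic term changes: ΔPIP = ΔVt / C = (310 − 500) / 28.6 = -6.643 cmH2O.
Original PIP = 500/28.6 + 27.9×0.9667 + 3 = 47.453 cmH2O; new PIP = 47.453 + (-6.643) = 40.81 cmH2O.

40.8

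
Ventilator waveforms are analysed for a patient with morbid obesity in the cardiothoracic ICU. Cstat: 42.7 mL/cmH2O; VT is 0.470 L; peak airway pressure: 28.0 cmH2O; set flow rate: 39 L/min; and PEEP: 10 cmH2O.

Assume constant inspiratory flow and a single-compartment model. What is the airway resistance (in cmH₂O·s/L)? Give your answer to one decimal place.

10.8

Flow: 39 L/min ÷ 60 = 0.65 L/s.
Equation of motion (constant flow): PIP = Vt/C + R·V̇ + PEEP.
R·V̇ = PIP − Vt/C − PEEP = 28.0 − 470/42.7 − 10 = 28.0 − 11.007 − 10 = 6.993 cmH2O.
R = 6.993 / 0.65 = 10.758 cmH2O·s/L.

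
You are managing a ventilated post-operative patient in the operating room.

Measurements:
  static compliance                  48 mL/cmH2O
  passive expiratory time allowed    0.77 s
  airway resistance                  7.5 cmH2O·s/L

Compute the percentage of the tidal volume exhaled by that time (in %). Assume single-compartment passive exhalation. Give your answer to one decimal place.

88.2

τ = R × C = 7.5 × 48 mL/cmH2O = 7.5 × 0.048 L/cmH2O = 0.36 s.
Passive exhalation: V(t)/V₀ = e^(−t/τ) = e^(−0.77/0.36) = 0.1178.
Fraction exhaled = 1 − 0.1178 = 0.8822 → 88.22%.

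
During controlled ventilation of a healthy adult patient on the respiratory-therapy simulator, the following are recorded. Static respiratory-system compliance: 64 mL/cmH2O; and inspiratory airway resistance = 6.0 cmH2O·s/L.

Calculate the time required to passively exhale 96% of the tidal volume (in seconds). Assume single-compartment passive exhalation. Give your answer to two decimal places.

τ = R × C = 6.0 × 64 mL/cmH2O = 6.0 × 0.064 L/cmH2O = 0.384 s.
Exhaled fraction f = 1 − e^(−t/τ) → t = −τ·ln(1 − f) = −0.384·ln(0.04) = 1.236 s.

1.24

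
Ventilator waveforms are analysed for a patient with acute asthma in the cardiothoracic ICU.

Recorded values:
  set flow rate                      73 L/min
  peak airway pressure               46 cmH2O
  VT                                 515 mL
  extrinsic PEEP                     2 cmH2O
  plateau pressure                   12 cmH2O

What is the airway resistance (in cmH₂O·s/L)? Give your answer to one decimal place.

27.9

Flow: 73 L/min ÷ 60 = 1.2167 L/s.
Raw = (PIP − Pplat) / flow = (46 − 12) / 1.2167 = 34.0 / 1.2167 = 27.944 cmH2O·s/L.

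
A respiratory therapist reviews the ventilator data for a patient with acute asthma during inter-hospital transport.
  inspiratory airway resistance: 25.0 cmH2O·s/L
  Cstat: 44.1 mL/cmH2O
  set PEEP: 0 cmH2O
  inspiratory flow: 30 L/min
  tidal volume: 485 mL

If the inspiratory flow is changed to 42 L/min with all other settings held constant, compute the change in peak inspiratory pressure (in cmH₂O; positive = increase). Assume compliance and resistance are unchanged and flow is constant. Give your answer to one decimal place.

Flow: 30 L/min ÷ 60 = 0.5 L/s.
New flow: 42 L/min ÷ 60 = 0.7 L/s.
PIP = Vt/C + R·V̇ + PEEP (constant-flow equation of motion).
Only the resistive term changes: ΔPIP = R × ΔV̇ = 25.0 × (0.7 − 0.5) = 25.0 × 0.2 = 5.0 cmH2O.

5.0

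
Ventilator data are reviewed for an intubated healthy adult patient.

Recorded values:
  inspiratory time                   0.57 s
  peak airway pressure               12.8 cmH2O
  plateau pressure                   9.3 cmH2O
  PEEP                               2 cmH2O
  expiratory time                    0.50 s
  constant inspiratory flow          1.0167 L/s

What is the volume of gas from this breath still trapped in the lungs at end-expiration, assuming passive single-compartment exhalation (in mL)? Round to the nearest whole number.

Vt = flow × Ti = 1.0167 L/s × 0.57 s × 1000 mL/L = 579.52 mL.
R = (PIP − Pplat)/V̇ = (12.8 − 9.3) / 1.0167 = 3.5/1.0167 = 3.443 cmH2O·s/L.
C = Vt/(Pplat − PEEP) = 579.52 / (9.3 − 2) = 579.52/7.3 = 79.386 mL/cmH2O.
τ = R × C = 3.443 × 0.07939 L/cmH2O = 0.2733 s.
Fraction remaining = e^(−Te/τ) = e^(−0.50/0.2733) = 0.1605.
Trapped volume = 579.52 × 0.1605 = 93.013 mL.

93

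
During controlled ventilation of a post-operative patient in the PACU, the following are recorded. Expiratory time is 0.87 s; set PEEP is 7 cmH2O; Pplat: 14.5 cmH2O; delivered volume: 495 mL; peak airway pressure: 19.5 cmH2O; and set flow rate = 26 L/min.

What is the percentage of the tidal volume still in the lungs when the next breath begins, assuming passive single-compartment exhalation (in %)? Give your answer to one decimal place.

31.9

Flow: 26 L/min ÷ 60 = 0.4333 L/s.
R = (PIP − Pplat)/V̇ = (19.5 − 14.5) / 0.4333 = 5.0/0.4333 = 11.539 cmH2O·s/L.
C = Vt/(Pplat − PEEP) = 495.0 / (14.5 − 7) = 495.0/7.5 = 66.0 mL/cmH2O.
τ = R × C = 11.539 × 0.066 L/cmH2O = 0.7616 s.
Fraction remaining at end-expiration = e^(−Te/τ) = e^(−0.87/0.7616) = 0.3191 → 31.91%.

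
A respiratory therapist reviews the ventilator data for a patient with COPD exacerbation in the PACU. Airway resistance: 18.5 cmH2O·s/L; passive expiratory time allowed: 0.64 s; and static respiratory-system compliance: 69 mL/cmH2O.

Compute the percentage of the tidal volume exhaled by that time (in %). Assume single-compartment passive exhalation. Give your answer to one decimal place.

39.4

τ = R × C = 18.5 × 69 mL/cmH2O = 18.5 × 0.069 L/cmH2O = 1.277 s.
Passive exhalation: V(t)/V₀ = e^(−t/τ) = e^(−0.64/1.277) = 0.6058.
Fraction exhaled = 1 − 0.6058 = 0.3942 → 39.42%.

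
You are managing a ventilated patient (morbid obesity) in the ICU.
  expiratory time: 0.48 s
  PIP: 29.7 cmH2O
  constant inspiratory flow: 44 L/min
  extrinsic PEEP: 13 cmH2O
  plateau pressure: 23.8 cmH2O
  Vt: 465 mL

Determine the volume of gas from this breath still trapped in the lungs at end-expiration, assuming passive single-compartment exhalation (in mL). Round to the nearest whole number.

116

Flow: 44 L/min ÷ 60 = 0.7333 L/s.
R = (PIP − Pplat)/V̇ = (29.7 − 23.8) / 0.7333 = 5.9/0.7333 = 8.046 cmH2O·s/L.
C = Vt/(Pplat − PEEP) = 465.0 / (23.8 − 13) = 465.0/10.8 = 43.056 mL/cmH2O.
τ = R × C = 8.046 × 0.04306 L/cmH2O = 0.3465 s.
Fraction remaining = e^(−Te/τ) = e^(−0.48/0.3465) = 0.2503.
Trapped volume = 465.0 × 0.2503 = 116.39 mL.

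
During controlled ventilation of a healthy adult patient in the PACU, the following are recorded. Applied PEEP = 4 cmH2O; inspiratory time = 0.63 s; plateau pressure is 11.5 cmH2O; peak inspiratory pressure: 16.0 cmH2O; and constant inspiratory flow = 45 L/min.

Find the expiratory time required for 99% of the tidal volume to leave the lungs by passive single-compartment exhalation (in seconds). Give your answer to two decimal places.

Flow: 45 L/min ÷ 60 = 0.75 L/s.
Vt = flow × Ti = 0.75 L/s × 0.63 s × 1000 mL/L = 472.5 mL.
R = (PIP − Pplat)/V̇ = (16.0 − 11.5) / 0.75 = 4.5/0.75 = 6.0 cmH2O·s/L.
C = Vt/(Pplat − PEEP) = 472.5 / (11.5 − 4) = 472.5/7.5 = 63.0 mL/cmH2O.
τ = R × C = 6.0 × 0.063 L/cmH2O = 0.378 s.
t = −τ·ln(1 − 0.99) = −0.378·ln(0.01) = 1.741 s.

1.74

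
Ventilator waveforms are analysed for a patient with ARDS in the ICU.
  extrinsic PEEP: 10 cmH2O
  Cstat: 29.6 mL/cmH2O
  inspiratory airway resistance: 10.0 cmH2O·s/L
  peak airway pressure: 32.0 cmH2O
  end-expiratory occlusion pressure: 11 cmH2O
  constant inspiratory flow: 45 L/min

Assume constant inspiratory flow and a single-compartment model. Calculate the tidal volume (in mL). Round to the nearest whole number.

Flow: 45 L/min ÷ 60 = 0.75 L/s.
Total PEEP = 11 cmH2O (set 10 + intrinsic 1); this is the baseline alveolar pressure.
Equation of motion (constant flow): PIP = Vt/C + R·V̇ + PEEP.
Vt/C = PIP − R·V̇ − PEEP = 32.0 − 7.5 − 11 = 13.5 cmH2O.
Vt = C × 13.5 = 29.6 × 13.5 = 399.6 mL.

400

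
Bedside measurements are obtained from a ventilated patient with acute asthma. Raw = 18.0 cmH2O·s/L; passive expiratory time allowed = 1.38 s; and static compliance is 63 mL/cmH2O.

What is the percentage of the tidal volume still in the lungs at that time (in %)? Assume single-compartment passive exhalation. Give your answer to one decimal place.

τ = R × C = 18.0 × 63 mL/cmH2O = 18.0 × 0.063 L/cmH2O = 1.134 s.
Passive exhalation: V(t)/V₀ = e^(−t/τ) = e^(−1.38/1.134) = 0.2961.
Fraction remaining = 0.2961 → 29.61%.

29.6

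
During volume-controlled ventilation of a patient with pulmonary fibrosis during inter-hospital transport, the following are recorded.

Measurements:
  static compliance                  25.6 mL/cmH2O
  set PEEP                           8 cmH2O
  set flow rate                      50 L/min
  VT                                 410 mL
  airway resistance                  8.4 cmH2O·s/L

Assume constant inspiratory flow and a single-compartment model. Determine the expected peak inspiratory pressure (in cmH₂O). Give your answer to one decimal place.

31.0

Flow: 50 L/min ÷ 60 = 0.8333 L/s.
Equation of motion (constant flow): PIP = Vt/C + R·V̇ + PEEP.
PIP = 410/25.6 + 8.4×0.8333 + 8 = 16.016 + 7.0 + 8 = 31.016 cmH2O.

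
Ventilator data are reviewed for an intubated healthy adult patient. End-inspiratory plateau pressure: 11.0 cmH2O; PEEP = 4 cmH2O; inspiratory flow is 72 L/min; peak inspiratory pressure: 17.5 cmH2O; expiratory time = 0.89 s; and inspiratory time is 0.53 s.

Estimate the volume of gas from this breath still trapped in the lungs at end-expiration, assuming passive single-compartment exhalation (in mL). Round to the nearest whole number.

104

Flow: 72 L/min ÷ 60 = 1.2 L/s.
Vt = flow × Ti = 1.2 L/s × 0.53 s × 1000 mL/L = 636.0 mL.
R = (PIP − Pplat)/V̇ = (17.5 − 11.0) / 1.2 = 6.5/1.2 = 5.417 cmH2O·s/L.
C = Vt/(Pplat − PEEP) = 636.0 / (11.0 − 4) = 636.0/7.0 = 90.857 mL/cmH2O.
τ = R × C = 5.417 × 0.09086 L/cmH2O = 0.4922 s.
Fraction remaining = e^(−Te/τ) = e^(−0.89/0.4922) = 0.1639.
Trapped volume = 636.0 × 0.1639 = 104.24 mL.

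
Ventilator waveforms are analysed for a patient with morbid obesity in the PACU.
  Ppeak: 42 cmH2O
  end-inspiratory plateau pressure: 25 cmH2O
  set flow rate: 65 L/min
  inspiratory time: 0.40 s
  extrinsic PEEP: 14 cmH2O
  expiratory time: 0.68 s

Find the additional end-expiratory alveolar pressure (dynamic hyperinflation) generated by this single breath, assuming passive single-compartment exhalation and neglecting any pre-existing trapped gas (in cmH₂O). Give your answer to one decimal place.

3.7

Flow: 65 L/min ÷ 60 = 1.0833 L/s.
Vt = flow × Ti = 1.0833 L/s × 0.40 s × 1000 mL/L = 433.32 mL.
R = (PIP − Pplat)/V̇ = (42 − 25) / 1.0833 = 17.0/1.0833 = 15.693 cmH2O·s/L.
C = Vt/(Pplat − PEEP) = 433.32 / (25 − 14) = 433.32/11.0 = 39.393 mL/cmH2O.
τ = R × C = 15.693 × 0.03939 L/cmH2O = 0.6181 s.
Fraction remaining = e^(−Te/τ) = e^(−0.68/0.6181) = 0.3328; trapped volume = 433.32 × 0.3328 = 144.21 mL.
Additional alveolar pressure from trapping ≈ V_trapped / C = 144.21 / 39.393 = 3.661 cmH2O.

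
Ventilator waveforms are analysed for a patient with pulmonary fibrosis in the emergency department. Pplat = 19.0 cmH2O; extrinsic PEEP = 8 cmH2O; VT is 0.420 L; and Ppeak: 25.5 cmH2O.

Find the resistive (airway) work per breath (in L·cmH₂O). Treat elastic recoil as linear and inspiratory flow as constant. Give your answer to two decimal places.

2.73

With constant inspiratory flow the resistive pressure is constant at PIP − Pplat = 25.5 − 19.0 = 6.5 cmH2O, so resistive work = 6.5 × 0.420 = 2.73 L·cmH2O.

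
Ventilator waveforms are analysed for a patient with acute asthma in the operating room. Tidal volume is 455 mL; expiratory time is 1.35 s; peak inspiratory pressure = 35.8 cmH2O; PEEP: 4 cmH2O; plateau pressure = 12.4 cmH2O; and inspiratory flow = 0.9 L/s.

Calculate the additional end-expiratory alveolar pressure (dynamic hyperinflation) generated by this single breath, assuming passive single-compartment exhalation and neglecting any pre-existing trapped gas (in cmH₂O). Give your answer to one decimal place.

R = (PIP − Pplat)/V̇ = (35.8 − 12.4) / 0.9 = 23.4/0.9 = 26.0 cmH2O·s/L.
C = Vt/(Pplat − PEEP) = 455.0 / (12.4 − 4) = 455.0/8.4 = 54.167 mL/cmH2O.
τ = R × C = 26.0 × 0.05417 L/cmH2O = 1.408 s.
Fraction remaining = e^(−Te/τ) = e^(−1.35/1.408) = 0.3834; trapped volume = 455.0 × 0.3834 = 174.45 mL.
Additional alveolar pressure from trapping ≈ V_trapped / C = 174.45 / 54.167 = 3.221 cmH2O.

3.2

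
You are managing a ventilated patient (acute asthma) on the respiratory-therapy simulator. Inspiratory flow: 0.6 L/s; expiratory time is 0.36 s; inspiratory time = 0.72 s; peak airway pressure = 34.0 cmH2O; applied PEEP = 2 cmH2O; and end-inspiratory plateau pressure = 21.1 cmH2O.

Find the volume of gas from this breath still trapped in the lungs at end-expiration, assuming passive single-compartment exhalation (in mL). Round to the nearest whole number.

Vt = flow × Ti = 0.6 L/s × 0.72 s × 1000 mL/L = 432.0 mL.
R = (PIP − Pplat)/V̇ = (34.0 − 21.1) / 0.6 = 12.9/0.6 = 21.5 cmH2O·s/L.
C = Vt/(Pplat − PEEP) = 432.0 / (21.1 − 2) = 432.0/19.1 = 22.618 mL/cmH2O.
τ = R × C = 21.5 × 0.02262 L/cmH2O = 0.4863 s.
Fraction remaining = e^(−Te/τ) = e^(−0.36/0.4863) = 0.477.
Trapped volume = 432.0 × 0.477 = 206.06 mL.

206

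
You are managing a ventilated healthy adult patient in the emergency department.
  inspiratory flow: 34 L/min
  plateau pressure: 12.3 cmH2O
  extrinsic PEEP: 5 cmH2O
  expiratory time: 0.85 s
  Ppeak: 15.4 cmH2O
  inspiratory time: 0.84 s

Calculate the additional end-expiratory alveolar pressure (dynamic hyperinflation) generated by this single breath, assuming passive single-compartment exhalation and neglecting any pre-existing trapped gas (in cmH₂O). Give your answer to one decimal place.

0.7

Flow: 34 L/min ÷ 60 = 0.5667 L/s.
Vt = flow × Ti = 0.5667 L/s × 0.84 s × 1000 mL/L = 476.03 mL.
R = (PIP − Pplat)/V̇ = (15.4 − 12.3) / 0.5667 = 3.1/0.5667 = 5.47 cmH2O·s/L.
C = Vt/(Pplat − PEEP) = 476.03 / (12.3 − 5) = 476.03/7.3 = 65.21 mL/cmH2O.
τ = R × C = 5.47 × 0.06521 L/cmH2O = 0.3567 s.
Fraction remaining = e^(−Te/τ) = e^(−0.85/0.3567) = 0.09228; trapped volume = 476.03 × 0.09228 = 43.928 mL.
Additional alveolar pressure from trapping ≈ V_trapped / C = 43.928 / 65.21 = 0.6736 cmH2O.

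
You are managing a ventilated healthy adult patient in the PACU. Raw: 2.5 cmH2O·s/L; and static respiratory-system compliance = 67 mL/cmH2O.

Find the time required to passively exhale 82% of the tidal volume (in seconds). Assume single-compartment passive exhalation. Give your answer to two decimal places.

τ = R × C = 2.5 × 67 mL/cmH2O = 2.5 × 0.067 L/cmH2O = 0.1675 s.
Exhaled fraction f = 1 − e^(−t/τ) → t = −τ·ln(1 − f) = −0.1675·ln(0.18) = 0.2872 s.

0.29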